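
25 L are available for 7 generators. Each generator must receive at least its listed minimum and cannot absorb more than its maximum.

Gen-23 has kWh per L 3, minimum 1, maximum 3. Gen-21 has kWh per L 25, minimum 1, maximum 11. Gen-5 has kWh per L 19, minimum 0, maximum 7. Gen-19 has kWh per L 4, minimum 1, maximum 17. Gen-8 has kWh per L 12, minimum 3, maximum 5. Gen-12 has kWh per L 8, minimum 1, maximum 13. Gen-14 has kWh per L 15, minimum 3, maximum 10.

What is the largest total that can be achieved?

466

Meeting every minimum uses 1+1+0+1+3+1+3 = 10 L, leaving 15.
Rank by kWh per L: Gen-21 25 > Gen-5 19 > Gen-14 15 > Gen-8 12 > Gen-12 8 > Gen-19 4 > Gen-23 3.
Gen-21 takes 10 more to reach its cap of 11 — 5 left.
Gen-5 has room for 7 more but only 5 remain, so it gets 5.
Total = 3×1 + 25×11 + 19×5 + 4×1 + 12×3 + 8×1 + 15×3 = 466.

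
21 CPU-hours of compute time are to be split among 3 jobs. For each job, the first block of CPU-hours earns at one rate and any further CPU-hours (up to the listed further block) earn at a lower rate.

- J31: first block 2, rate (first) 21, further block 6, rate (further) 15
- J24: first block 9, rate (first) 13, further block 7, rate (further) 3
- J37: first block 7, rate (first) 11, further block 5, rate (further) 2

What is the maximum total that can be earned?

Treat each block as its own option and order by rate: J31/tier1 21 > J31/tier2 15 > J24/tier1 13 > J37/tier1 11 > J24/tier2 3 > J37/tier2 2.
Fill J31 tier1 block (2 at 21) ; 19 left.
Fill J31 tier2 block (6 at 15) ; 13 left.
J24/tier1 (13): +9 ; 4 left.
4 remain; put them into J37 tier1 at 11.
Total = 21×2 + 15×6 + 13×9 + 11×4 = 293.

293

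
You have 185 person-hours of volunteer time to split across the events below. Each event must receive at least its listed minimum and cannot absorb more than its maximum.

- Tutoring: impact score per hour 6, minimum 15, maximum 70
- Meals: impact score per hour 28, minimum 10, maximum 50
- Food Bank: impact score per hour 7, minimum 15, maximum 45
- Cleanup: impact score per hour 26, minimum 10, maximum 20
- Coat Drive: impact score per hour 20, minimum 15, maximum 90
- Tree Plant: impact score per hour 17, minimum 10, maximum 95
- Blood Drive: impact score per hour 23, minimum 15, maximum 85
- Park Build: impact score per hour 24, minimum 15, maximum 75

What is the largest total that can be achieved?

Meeting every minimum uses 15+10+15+10+15+10+15+15 = 105 person-hours, leaving 80.
Order the events by impact score per hour: Meals 28 > Cleanup 26 > Park Build 24 > Blood Drive 23 > Coat Drive 20 > Tree Plant 17 > Food Bank 7 > Tutoring 6.
Give Meals 40 more to hit its cap of 50 — 40 left.
Give Cleanup 10 more to hit its cap of 20 — 30 left.
Park Build has room for 60 more but only 30 remain, so it gets 45.
Total = 6×15 + 28×50 + 7×15 + 26×20 + 20×15 + 17×10 + 23×15 + 24×45 = 4010.

4010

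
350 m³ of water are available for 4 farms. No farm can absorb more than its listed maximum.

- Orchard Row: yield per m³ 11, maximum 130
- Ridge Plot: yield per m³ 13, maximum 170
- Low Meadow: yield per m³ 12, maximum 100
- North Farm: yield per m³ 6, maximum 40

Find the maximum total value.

Order the farms by yield per m³: Ridge Plot 13 > Low Meadow 12 > Orchard Row 11 > North Farm 6.
Ridge Plot: +170 to 170 (cap) → 180 left.
Low Meadow: +100 to 100 (cap) → 80 left.
Only 80 left; Orchard Row takes them to reach 80.
Total = 11×80 + 13×170 + 12×100 = 4290.

4290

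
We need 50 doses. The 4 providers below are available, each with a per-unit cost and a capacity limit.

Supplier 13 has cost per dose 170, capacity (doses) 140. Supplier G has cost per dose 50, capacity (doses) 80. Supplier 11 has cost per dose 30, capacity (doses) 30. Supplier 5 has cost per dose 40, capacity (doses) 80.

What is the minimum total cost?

Fill from the cheapest provider first.
Supplier 11 at 30: take all 30 doses ; 20 still needed.
Take 20 from Supplier 5 at 40 to finish.
Supplier G, Supplier 13: unused.
Cost = 30×30 + 20×40 = 1700.

1700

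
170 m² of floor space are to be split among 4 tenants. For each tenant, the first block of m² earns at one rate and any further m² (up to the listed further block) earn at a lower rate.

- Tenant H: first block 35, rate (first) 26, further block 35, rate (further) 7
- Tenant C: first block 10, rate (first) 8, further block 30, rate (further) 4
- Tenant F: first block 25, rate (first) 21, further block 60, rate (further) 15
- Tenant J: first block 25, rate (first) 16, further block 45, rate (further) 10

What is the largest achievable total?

Treat each block as its own option and order by rate: Tenant H/first 26 > Tenant F/first 21 > Tenant J/first 16 > Tenant F/second 15 > Tenant J/second 10 > Tenant C/first 8 > Tenant H/second 7 > Tenant C/second 4.
Tenant H/first (26): +35 → 135 left.
Fill Tenant F first block (25 at 21) → 110 left.
Tenant J/first (16): +25 → 85 left.
Tenant F second at 15: fill all 60 → 25 left.
25 remain; put them into Tenant J second at 10.
Total = 26×35 + 21×25 + 16×25 + 15×60 + 10×25 = 2985.

2985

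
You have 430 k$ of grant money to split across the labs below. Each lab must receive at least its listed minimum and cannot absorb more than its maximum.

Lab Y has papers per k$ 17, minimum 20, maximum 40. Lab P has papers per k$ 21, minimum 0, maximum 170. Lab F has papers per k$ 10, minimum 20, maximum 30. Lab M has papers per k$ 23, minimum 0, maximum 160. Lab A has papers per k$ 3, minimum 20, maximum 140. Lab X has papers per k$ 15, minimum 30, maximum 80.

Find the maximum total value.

Meeting every minimum uses 20+0+20+0+20+30 = 90 k$, leaving 340.
Order the labs by papers per k$: Lab M 23 > Lab P 21 > Lab Y 17 > Lab X 15 > Lab F 10 > Lab A 3.
Give Lab M 160 more to hit its cap of 160 — 180 left.
Lab P takes 170 more to reach its cap of 170 — 10 left.
Only 10 left; Lab Y takes them to reach 30.
Total = 17×30 + 21×170 + 10×20 + 23×160 + 3×20 + 15×30 = 8470.

8470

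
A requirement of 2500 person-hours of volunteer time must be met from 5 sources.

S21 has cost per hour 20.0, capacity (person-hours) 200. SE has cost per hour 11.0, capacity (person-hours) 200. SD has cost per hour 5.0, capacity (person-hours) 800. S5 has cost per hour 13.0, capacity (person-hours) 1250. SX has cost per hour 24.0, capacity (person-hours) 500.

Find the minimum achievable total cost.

27650

Use sources in increasing cost order.
SD at 5.0: take all 800 person-hours — 1700 still needed.
Take 200 from SE at 11.0 — need 1500 more.
Take 1250 from S5 at 13.0 — need 250 more.
Take 200 from S21 at 20.0 — need 50 more.
SX at 24.0: take 50 of its 500 — requirement met.
Cost = 800×5.0 + 200×11.0 + 1250×13.0 + 200×20.0 + 50×24.0 = 27650.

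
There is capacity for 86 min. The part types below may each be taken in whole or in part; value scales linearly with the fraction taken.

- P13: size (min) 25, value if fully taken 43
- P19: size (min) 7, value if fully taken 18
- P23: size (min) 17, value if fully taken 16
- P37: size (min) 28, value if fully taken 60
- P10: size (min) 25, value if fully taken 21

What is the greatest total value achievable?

Sort by value density: P19 18/7≈2.57, P37 60/28≈2.14, P13 43/25≈1.72, P23 16/17≈0.941, P10 21/25≈0.84.
P19: take in full, 7 min for value 18 — 79 left.
Take all of P37 (28 min, value 60) — 51 min left.
Take all of P13 (25 min, value 43) — 26 min left.
P23: take in full, 17 min for value 16 — 9 left.
9 min left: a 9/25 share of P10 gives 21×9/25 = 7.56.
Total value = 144.56.

144.56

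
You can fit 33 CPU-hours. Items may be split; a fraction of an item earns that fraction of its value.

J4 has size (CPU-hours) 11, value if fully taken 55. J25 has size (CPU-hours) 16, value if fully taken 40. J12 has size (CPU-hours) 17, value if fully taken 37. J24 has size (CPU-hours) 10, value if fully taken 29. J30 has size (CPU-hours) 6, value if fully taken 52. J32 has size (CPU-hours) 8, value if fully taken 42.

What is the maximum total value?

172.2

Best value per unit of size first: J30 52/6≈8.67, J32 42/8≈5.25, J4 55/11≈5, J24 29/10≈2.9, J25 40/16≈2.5, J12 37/17≈2.18.
All 6 CPU-hours of J30 fit (value 52) → 27 remain.
J32: take in full, 8 CPU-hours for value 42 → 19 left.
All 11 CPU-hours of J4 fit (value 55) → 8 remain.
8 CPU-hours left: a 8/10 share of J24 gives 29×8/10 = 23.2.
Total value = 172.2.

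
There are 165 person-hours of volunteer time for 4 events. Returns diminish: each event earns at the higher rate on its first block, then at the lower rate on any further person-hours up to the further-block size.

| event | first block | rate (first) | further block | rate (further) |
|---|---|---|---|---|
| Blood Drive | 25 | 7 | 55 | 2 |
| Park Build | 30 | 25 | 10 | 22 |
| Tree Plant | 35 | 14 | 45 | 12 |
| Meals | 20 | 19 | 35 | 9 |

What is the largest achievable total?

2605

Order all 8 blocks by rate: Park Build/first 25 > Park Build/second 22 > Meals/first 19 > Tree Plant/first 14 > Tree Plant/second 12 > Meals/second 9 > Blood Drive/first 7 > Blood Drive/second 2.
Fill Park Build first block (30 at 25) — 135 left.
Park Build/second (22): +10 — 125 left.
Meals first at 19: fill all 20 — 105 left.
Tree Plant/first (14): +35 — 70 left.
Tree Plant second at 12: fill all 45 — 25 left.
Meals/second: +25 of 35 at 9; pool empty.
Total = 25×30 + 22×10 + 19×20 + 14×35 + 12×45 + 9×25 = 2605.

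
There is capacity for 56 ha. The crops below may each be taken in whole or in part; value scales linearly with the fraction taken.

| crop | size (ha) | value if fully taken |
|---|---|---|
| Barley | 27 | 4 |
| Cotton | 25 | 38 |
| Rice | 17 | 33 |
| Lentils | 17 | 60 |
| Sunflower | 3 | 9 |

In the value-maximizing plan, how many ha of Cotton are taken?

Sort by value density: Lentils 60/17≈3.53, Sunflower 9/3≈3, Rice 33/17≈1.94, Cotton 38/25≈1.52, Barley 4/27≈0.148.
Take all of Lentils (17 ha, value 60) ; 39 ha left.
Take all of Sunflower (3 ha, value 9) ; 36 ha left.
Take all of Rice (17 ha, value 33) ; 19 ha left.
19 ha left: a 19/25 share of Cotton gives 38×19/25 = 28.88.

19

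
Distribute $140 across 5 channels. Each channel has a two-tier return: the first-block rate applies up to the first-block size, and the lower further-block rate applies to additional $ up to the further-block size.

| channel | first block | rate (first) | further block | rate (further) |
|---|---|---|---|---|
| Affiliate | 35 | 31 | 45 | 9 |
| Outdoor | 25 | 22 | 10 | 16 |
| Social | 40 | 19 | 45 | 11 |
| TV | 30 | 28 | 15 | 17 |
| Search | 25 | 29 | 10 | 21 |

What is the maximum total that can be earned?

Order all 10 blocks by rate: Affiliate/T1 31 > Search/T1 29 > TV/T1 28 > Outdoor/T1 22 > Search/T2 21 > Social/T1 19 > TV/T2 17 > Outdoor/T2 16 > Social/T2 11 > Affiliate/T2 9.
Affiliate/T1 (31): +35 — 105 left.
Fill Search T1 block (25 at 29) — 80 left.
TV/T1 (28): +30 — 50 left.
Outdoor/T1 (22): +25 — 25 left.
Search/T2 (21): +10 — 15 left.
Social/T1: +15 of 40 at 19; pool empty.
Total = 31×35 + 29×25 + 28×30 + 22×25 + 21×10 + 19×15 = 3695.

3695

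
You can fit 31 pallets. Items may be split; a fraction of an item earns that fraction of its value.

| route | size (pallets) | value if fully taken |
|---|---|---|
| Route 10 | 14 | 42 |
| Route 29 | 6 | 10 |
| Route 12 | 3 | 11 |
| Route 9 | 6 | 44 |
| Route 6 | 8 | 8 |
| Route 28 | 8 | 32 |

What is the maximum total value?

129

Rank by value-to-size ratio: Route 9 44/6≈7.33, Route 28 32/8≈4, Route 12 11/3≈3.67, Route 10 42/14≈3, Route 29 10/6≈1.67, Route 6 8/8≈1.
All 6 pallets of Route 9 fit (value 44) — 25 remain.
Route 28: take in full, 8 pallets for value 32 — 17 left.
Take all of Route 12 (3 pallets, value 11) — 14 pallets left.
Route 10: take in full, 14 pallets for value 42 — 0 left.
Total value = 129.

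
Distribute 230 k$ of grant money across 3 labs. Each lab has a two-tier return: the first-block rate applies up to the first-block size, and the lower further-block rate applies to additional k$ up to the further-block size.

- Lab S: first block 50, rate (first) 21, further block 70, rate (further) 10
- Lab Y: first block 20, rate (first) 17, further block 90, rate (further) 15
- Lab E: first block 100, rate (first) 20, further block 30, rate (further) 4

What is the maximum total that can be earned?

Treat each block as its own option and order by rate: Lab S/T1 21 > Lab E/T1 20 > Lab Y/T1 17 > Lab Y/T2 15 > Lab S/T2 10 > Lab E/T2 4.
Lab S/T1 (21): +50 — 180 left.
Lab E/T1 (20): +100 — 80 left.
Lab Y/T1 (17): +20 — 60 left.
Lab Y/T2: +60 of 90 at 15; pool empty.
Total = 21×50 + 20×100 + 17×20 + 15×60 = 4290.

4290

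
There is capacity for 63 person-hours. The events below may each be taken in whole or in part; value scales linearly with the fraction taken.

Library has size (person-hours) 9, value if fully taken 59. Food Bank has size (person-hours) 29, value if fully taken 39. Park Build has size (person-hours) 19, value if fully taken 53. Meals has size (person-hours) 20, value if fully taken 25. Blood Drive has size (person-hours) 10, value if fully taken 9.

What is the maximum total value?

158.5

Sort by value density: Library 59/9≈6.56, Park Build 53/19≈2.79, Food Bank 39/29≈1.34, Meals 25/20≈1.25, Blood Drive 9/10≈0.9.
All 9 person-hours of Library fit (value 59) ; 54 remain.
All 19 person-hours of Park Build fit (value 53) ; 35 remain.
Take all of Food Bank (29 person-hours, value 39) ; 6 person-hours left.
6 person-hours left: a 6/20 share of Meals gives 25×6/20 = 7.5.
Total value = 158.5.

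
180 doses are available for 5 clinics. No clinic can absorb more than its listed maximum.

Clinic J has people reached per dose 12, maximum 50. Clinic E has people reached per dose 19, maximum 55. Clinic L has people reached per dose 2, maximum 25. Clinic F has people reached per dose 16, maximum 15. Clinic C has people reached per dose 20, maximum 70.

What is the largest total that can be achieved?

Highest people reached per dose first: Clinic C 20 > Clinic E 19 > Clinic F 16 > Clinic J 12 > Clinic L 2.
Clinic C takes 70 to reach its cap of 70 — 110 left.
Give Clinic E 55 to hit its cap of 55 — 55 left.
Give Clinic F 15 to hit its cap of 15 — 40 left.
Clinic J has room for 50 but only 40 remain, so it gets 40.
Total = 12×40 + 19×55 + 16×15 + 20×70 = 3165.

3165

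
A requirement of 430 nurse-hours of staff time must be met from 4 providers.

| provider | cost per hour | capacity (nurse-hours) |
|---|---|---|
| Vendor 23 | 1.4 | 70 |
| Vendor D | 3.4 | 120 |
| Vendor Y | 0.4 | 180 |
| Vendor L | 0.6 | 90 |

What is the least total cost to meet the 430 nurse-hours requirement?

530

Cheapest first:
Vendor Y (0.4): use full 180 → 250 nurse-hours to go.
Vendor L (0.6): use full 90 → 160 nurse-hours to go.
Vendor 23 (1.4): use full 70 → 90 nurse-hours to go.
Take 90 from Vendor D at 3.4 to finish.
Cost = 180×0.4 + 90×0.6 + 70×1.4 + 90×3.4 = 530.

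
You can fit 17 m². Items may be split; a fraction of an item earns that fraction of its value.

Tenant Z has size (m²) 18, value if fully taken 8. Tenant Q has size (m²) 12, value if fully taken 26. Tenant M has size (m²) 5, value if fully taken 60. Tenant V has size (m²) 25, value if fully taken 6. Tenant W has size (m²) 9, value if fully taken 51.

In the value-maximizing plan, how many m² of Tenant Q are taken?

3

Rank by value-to-size ratio: Tenant M 60/5≈12, Tenant W 51/9≈5.67, Tenant Q 26/12≈2.17, Tenant Z 8/18≈0.444, Tenant V 6/25≈0.24.
All 5 m² of Tenant M fit (value 60) — 12 remain.
All 9 m² of Tenant W fit (value 51) — 3 remain.
3 m² left: a 3/12 share of Tenant Q gives 26×3/12 = 6.5.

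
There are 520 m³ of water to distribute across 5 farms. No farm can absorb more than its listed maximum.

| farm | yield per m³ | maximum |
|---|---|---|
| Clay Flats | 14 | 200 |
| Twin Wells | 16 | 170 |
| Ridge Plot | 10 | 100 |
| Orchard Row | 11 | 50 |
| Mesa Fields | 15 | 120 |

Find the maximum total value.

Highest yield per m³ first: Twin Wells 16 > Mesa Fields 15 > Clay Flats 14 > Orchard Row 11 > Ridge Plot 10.
Twin Wells takes 170 to reach its cap of 170 → 350 left.
Give Mesa Fields 120 to hit its cap of 120 → 230 left.
Clay Flats: +200 to 200 (cap) → 30 left.
Orchard Row has room for 50 but only 30 remain, so it gets 30.
Total = 14×200 + 16×170 + 11×30 + 15×120 = 7650.

7650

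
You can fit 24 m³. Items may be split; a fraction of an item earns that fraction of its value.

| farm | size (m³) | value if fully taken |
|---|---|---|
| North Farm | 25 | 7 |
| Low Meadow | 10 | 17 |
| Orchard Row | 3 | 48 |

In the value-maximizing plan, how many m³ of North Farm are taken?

11

Sort by value density: Orchard Row 48/3≈16, Low Meadow 17/10≈1.7, North Farm 7/25≈0.28.
Orchard Row: take in full, 3 m³ for value 48 — 21 left.
All 10 m³ of Low Meadow fit (value 17) — 11 remain.
Fill the last 11 m³ with part of North Farm: 11/25 of it earns 3.08.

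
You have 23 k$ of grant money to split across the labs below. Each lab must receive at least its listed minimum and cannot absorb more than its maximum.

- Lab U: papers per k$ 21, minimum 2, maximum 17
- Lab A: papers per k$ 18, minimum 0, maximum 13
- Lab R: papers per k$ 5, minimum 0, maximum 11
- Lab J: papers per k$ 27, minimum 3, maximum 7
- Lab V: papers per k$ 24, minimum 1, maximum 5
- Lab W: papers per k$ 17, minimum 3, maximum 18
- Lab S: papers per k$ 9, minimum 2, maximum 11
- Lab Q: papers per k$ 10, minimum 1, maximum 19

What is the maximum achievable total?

Meeting every minimum uses 2+0+0+3+1+3+2+1 = 12 k$, leaving 11.
Highest papers per k$ first: Lab J 27 > Lab V 24 > Lab U 21 > Lab A 18 > Lab W 17 > Lab Q 10 > Lab S 9 > Lab R 5.
Lab J: +4 to 7 (cap) → 7 left.
Lab V: +4 to 5 (cap) → 3 left.
Only 3 left; Lab U takes them to reach 5.
Total = 21×5 + 27×7 + 24×5 + 17×3 + 9×2 + 10×1 = 493.

493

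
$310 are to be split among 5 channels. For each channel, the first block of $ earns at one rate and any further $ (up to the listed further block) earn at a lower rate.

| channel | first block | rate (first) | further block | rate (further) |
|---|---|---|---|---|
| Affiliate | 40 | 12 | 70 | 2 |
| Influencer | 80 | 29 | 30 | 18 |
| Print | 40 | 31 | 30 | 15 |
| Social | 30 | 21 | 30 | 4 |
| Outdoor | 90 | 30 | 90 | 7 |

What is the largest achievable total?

Order all 10 blocks by rate: Print/T1 31 > Outdoor/T1 30 > Influencer/T1 29 > Social/T1 21 > Influencer/T2 18 > Print/T2 15 > Affiliate/T1 12 > Outdoor/T2 7 > Social/T2 4 > Affiliate/T2 2.
Print T1 at 31: fill all 40 ; 270 left.
Fill Outdoor T1 block (90 at 30) ; 180 left.
Fill Influencer T1 block (80 at 29) ; 100 left.
Social/T1 (21): +30 ; 70 left.
Influencer T2 at 18: fill all 30 ; 40 left.
Print/T2 (15): +30 ; 10 left.
10 remain; put them into Affiliate T1 at 12.
Total = 31×40 + 30×90 + 29×80 + 21×30 + 18×30 + 15×30 + 12×10 = 8000.

8000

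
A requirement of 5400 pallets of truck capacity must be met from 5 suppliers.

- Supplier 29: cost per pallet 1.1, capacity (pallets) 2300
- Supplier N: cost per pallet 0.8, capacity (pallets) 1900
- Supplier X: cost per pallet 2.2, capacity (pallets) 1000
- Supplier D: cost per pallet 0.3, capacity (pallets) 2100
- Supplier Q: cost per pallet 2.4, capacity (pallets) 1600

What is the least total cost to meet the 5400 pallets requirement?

3690

Use suppliers in increasing cost order.
Supplier D at 0.3: take all 2100 pallets → 3300 still needed.
Supplier N at 0.8: take all 1900 pallets → 1400 still needed.
Supplier 29 at 1.1: take 1400 of its 2300 → requirement met.
Supplier X, Supplier Q: unused.
Cost = 2100×0.3 + 1900×0.8 + 1400×1.1 = 3690.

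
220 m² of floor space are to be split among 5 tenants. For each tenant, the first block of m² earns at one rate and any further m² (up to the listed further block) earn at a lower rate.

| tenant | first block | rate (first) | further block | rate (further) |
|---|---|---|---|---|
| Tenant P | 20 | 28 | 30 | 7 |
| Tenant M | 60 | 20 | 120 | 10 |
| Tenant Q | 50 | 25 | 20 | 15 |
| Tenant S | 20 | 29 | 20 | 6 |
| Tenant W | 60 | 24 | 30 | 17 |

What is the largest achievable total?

5200

Order all 10 blocks by rate: Tenant S/tier1 29 > Tenant P/tier1 28 > Tenant Q/tier1 25 > Tenant W/tier1 24 > Tenant M/tier1 20 > Tenant W/tier2 17 > Tenant Q/tier2 15 > Tenant M/tier2 10 > Tenant P/tier2 7 > Tenant S/tier2 6.
Tenant S/tier1 (29): +20 ; 200 left.
Tenant P/tier1 (28): +20 ; 180 left.
Tenant Q/tier1 (25): +50 ; 130 left.
Tenant W/tier1 (24): +60 ; 70 left.
Fill Tenant M tier1 block (60 at 20) ; 10 left.
10 remain; put them into Tenant W tier2 at 17.
Total = 29×20 + 28×20 + 25×50 + 24×60 + 20×60 + 17×10 = 5200.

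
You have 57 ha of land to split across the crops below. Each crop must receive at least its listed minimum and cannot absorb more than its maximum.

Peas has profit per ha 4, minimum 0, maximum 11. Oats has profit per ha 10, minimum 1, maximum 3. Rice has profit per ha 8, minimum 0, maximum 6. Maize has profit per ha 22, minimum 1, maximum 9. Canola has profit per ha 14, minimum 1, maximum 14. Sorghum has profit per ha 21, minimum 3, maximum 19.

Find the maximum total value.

895

Meeting every minimum uses 0+1+0+1+1+3 = 6 ha, leaving 51.
Order the crops by profit per ha: Maize 22 > Sorghum 21 > Canola 14 > Oats 10 > Rice 8 > Peas 4.
Maize takes 8 more to reach its cap of 9 — 43 left.
Sorghum: +16 to 19 (cap) — 27 left.
Canola takes 13 more to reach its cap of 14 — 14 left.
Oats takes 2 more to reach its cap of 3 — 12 left.
Rice: +6 to 6 (cap) — 6 left.
Peas: +6 (room for 11) → 6. Pool exhausted.
Total = 4×6 + 10×3 + 8×6 + 22×9 + 14×14 + 21×19 = 895.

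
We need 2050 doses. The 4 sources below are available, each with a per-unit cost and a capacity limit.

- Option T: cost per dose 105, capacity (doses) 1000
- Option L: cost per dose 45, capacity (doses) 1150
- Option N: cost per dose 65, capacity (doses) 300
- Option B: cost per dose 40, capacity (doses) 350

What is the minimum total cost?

Cheapest first:
Option B (40): use full 350 — 1700 doses to go.
Take 1150 from Option L at 45 — need 550 more.
Take 300 from Option N at 65 — need 250 more.
Option T (105): take the remaining 250 — done.
Cost = 350×40 + 1150×45 + 300×65 + 250×105 = 111500.

111500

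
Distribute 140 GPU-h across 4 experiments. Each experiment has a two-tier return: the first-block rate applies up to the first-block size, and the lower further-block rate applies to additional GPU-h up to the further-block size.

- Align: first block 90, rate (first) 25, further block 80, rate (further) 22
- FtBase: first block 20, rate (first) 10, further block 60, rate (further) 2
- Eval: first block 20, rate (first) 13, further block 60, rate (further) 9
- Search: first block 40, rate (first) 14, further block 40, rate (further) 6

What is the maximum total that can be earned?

3350

Order all 8 blocks by rate: Align/T1 25 > Align/T2 22 > Search/T1 14 > Eval/T1 13 > FtBase/T1 10 > Eval/T2 9 > Search/T2 6 > FtBase/T2 2.
Align T1 at 25: fill all 90 — 50 left.
Align T2 at 22: only 50 left, fill 50.
Total = 25×90 + 22×50 = 3350.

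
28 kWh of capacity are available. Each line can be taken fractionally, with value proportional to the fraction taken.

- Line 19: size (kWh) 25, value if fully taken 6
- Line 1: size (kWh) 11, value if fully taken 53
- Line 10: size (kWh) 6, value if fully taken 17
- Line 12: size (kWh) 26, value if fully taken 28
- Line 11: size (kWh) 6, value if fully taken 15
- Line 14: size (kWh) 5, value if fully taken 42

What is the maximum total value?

127

Rank by value-to-size ratio: Line 14 42/5≈8.4, Line 1 53/11≈4.82, Line 10 17/6≈2.83, Line 11 15/6≈2.5, Line 12 28/26≈1.08, Line 19 6/25≈0.24.
Take all of Line 14 (5 kWh, value 42) → 23 kWh left.
Line 1: take in full, 11 kWh for value 53 → 12 left.
Take all of Line 10 (6 kWh, value 17) → 6 kWh left.
All 6 kWh of Line 11 fit (value 15) → 0 remain.
Total value = 127.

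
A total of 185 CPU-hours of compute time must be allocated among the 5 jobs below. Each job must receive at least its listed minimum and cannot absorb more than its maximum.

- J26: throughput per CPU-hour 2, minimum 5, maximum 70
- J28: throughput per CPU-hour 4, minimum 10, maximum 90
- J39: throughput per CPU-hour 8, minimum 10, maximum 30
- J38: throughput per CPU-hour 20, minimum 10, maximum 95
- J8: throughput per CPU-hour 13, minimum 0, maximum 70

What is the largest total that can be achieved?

Meeting every minimum uses 5+10+10+10+0 = 35 CPU-hours, leaving 150.
Rank by throughput per CPU-hour: J38 20 > J8 13 > J39 8 > J28 4 > J26 2.
J38 takes 85 more to reach its cap of 95 → 65 left.
J8: +65 (room for 70) → 65. Pool exhausted.
Total = 2×5 + 4×10 + 8×10 + 20×95 + 13×65 = 2875.

2875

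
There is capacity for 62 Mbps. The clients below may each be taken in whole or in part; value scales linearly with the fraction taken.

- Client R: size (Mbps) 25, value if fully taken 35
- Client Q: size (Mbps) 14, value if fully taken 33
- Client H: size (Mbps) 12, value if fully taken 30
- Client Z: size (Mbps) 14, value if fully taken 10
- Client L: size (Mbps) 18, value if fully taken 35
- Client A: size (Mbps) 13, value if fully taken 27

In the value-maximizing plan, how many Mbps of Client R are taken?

5

Sort by value density: Client H 30/12≈2.5, Client Q 33/14≈2.36, Client A 27/13≈2.08, Client L 35/18≈1.94, Client R 35/25≈1.4, Client Z 10/14≈0.714.
Take all of Client H (12 Mbps, value 30) ; 50 Mbps left.
Take all of Client Q (14 Mbps, value 33) ; 36 Mbps left.
All 13 Mbps of Client A fit (value 27) ; 23 remain.
All 18 Mbps of Client L fit (value 35) ; 5 remain.
Fill the last 5 Mbps with part of Client R: 5/25 of it earns 7.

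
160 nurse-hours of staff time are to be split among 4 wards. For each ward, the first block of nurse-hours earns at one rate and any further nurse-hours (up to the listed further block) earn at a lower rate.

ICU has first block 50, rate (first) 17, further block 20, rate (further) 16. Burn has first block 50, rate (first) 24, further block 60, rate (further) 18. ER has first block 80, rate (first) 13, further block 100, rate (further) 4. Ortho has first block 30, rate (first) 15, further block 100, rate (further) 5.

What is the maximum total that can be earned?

Order all 8 blocks by rate: Burn/first 24 > Burn/second 18 > ICU/first 17 > ICU/second 16 > Ortho/first 15 > ER/first 13 > Ortho/second 5 > ER/second 4.
Burn first at 24: fill all 50 ; 110 left.
Fill Burn second block (60 at 18) ; 50 left.
ICU/first (17): +50 ; 0 left.
Total = 24×50 + 18×60 + 17×50 = 3130.

3130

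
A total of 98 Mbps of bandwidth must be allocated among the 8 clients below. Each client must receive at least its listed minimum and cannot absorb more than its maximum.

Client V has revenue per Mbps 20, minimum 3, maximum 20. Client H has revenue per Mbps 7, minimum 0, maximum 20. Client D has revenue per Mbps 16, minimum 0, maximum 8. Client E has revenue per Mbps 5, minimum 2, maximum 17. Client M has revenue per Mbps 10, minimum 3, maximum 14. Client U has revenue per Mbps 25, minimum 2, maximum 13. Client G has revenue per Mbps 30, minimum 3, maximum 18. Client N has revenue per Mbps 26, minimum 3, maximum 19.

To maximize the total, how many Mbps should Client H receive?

4

Meeting every minimum uses 3+0+0+2+3+2+3+3 = 16 Mbps, leaving 82.
Rank by revenue per Mbps: Client G 30 > Client N 26 > Client U 25 > Client V 20 > Client D 16 > Client M 10 > Client H 7 > Client E 5.
Client G: +15 to 18 (cap) — 67 left.
Client N takes 16 more to reach its cap of 19 — 51 left.
Client U takes 11 more to reach its cap of 13 — 40 left.
Client V: +17 to 20 (cap) — 23 left.
Client D takes 8 more to reach its cap of 8 — 15 left.
Client M: +11 to 14 (cap) — 4 left.
Client H: +4 (room for 20) → 4. Pool exhausted.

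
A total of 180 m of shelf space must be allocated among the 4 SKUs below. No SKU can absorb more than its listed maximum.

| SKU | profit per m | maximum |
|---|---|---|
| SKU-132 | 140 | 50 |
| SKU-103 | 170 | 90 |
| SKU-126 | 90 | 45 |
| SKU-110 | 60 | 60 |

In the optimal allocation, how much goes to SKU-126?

Rank by profit per m: SKU-103 170 > SKU-132 140 > SKU-126 90 > SKU-110 60.
Give SKU-103 90 to hit its cap of 90 ; 90 left.
Give SKU-132 50 to hit its cap of 50 ; 40 left.
Only 40 left; SKU-126 takes them to reach 40.

40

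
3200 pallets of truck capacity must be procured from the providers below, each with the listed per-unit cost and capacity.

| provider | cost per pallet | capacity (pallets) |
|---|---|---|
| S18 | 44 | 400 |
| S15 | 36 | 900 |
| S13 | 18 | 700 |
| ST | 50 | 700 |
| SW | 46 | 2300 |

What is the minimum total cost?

117800

Use providers in increasing cost order.
S13 at 18: take all 700 pallets — 2500 still needed.
S15 at 36: take all 900 pallets — 1600 still needed.
S18 (44): use full 400 — 1200 pallets to go.
SW at 46: take 1200 of its 2300 — requirement met.
ST: unused.
Cost = 700×18 + 900×36 + 400×44 + 1200×46 = 117800.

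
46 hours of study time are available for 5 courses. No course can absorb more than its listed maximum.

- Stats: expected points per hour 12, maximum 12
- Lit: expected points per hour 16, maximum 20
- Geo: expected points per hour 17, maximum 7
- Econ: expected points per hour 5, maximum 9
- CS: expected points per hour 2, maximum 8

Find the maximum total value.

Order the courses by expected points per hour: Geo 17 > Lit 16 > Stats 12 > Econ 5 > CS 2.
Give Geo 7 to hit its cap of 7 → 39 left.
Lit: +20 to 20 (cap) → 19 left.
Stats: +12 to 12 (cap) → 7 left.
Econ: +7 (room for 9) → 7. Pool exhausted.
Total = 12×12 + 16×20 + 17×7 + 5×7 = 618.

618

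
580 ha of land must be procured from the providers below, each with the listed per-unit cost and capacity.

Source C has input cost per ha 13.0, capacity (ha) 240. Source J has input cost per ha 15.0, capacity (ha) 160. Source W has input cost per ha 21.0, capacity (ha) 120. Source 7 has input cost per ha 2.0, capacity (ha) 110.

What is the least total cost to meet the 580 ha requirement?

Cheapest first:
Take 110 from Source 7 at 2.0 ; need 470 more.
Take 240 from Source C at 13.0 ; need 230 more.
Source J at 15.0: take all 160 ha ; 70 still needed.
Source W (21.0): take the remaining 70 ; done.
Cost = 110×2.0 + 240×13.0 + 160×15.0 + 70×21.0 = 7210.

7210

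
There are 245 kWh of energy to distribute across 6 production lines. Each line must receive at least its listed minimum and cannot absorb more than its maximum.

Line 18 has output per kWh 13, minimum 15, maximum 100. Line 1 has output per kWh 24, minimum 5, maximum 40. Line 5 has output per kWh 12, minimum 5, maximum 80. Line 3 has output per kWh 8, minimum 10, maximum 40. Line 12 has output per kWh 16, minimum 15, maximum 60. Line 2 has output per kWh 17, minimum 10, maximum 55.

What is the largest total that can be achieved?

Meeting every minimum uses 15+5+5+10+15+10 = 60 kWh, leaving 185.
Order the production lines by output per kWh: Line 1 24 > Line 2 17 > Line 12 16 > Line 18 13 > Line 5 12 > Line 3 8.
Give Line 1 35 more to hit its cap of 40 → 150 left.
Line 2: +45 to 55 (cap) → 105 left.
Line 12 takes 45 more to reach its cap of 60 → 60 left.
Only 60 left; Line 18 takes them to reach 75.
Total = 13×75 + 24×40 + 12×5 + 8×10 + 16×60 + 17×55 = 3970.

3970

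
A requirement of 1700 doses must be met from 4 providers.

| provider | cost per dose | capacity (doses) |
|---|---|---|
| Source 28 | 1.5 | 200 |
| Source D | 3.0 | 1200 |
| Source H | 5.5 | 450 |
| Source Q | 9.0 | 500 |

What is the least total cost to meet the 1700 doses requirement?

Use providers in increasing cost order.
Source 28 (1.5): use full 200 → 1500 doses to go.
Take 1200 from Source D at 3.0 → need 300 more.
Take 300 from Source H at 5.5 to finish.
Source Q: unused.
Cost = 200×1.5 + 1200×3.0 + 300×5.5 = 5550.

5550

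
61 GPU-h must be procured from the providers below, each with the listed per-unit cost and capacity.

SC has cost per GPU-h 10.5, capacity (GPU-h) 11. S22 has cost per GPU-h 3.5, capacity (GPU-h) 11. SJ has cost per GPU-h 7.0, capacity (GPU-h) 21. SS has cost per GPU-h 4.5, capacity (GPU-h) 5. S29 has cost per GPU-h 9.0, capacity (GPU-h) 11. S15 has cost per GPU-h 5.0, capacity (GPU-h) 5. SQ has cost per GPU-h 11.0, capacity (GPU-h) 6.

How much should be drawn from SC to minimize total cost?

Fill from the cheapest provider first.
S22 (3.5): use full 11 → 50 GPU-h to go.
SS (4.5): use full 5 → 45 GPU-h to go.
Take 5 from S15 at 5.0 → need 40 more.
SJ at 7.0: take all 21 GPU-h → 19 still needed.
Take 11 from S29 at 9.0 → need 8 more.
Take 8 from SC at 10.5 to finish.
SQ: unused.

8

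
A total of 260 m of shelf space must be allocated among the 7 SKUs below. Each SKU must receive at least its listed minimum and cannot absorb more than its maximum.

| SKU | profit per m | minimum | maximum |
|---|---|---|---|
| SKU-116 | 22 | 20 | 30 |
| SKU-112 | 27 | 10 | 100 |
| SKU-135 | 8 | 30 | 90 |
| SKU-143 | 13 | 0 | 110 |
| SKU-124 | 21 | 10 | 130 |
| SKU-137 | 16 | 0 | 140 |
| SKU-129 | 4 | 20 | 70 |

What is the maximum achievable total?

5360

Meeting every minimum uses 20+10+30+0+10+0+20 = 90 m, leaving 170.
Order the SKUs by profit per m: SKU-112 27 > SKU-116 22 > SKU-124 21 > SKU-137 16 > SKU-143 13 > SKU-135 8 > SKU-129 4.
Give SKU-112 90 more to hit its cap of 100 → 80 left.
Give SKU-116 10 more to hit its cap of 30 → 70 left.
Only 70 left; SKU-124 takes them to reach 80.
Total = 22×30 + 27×100 + 8×30 + 21×80 + 4×20 = 5360.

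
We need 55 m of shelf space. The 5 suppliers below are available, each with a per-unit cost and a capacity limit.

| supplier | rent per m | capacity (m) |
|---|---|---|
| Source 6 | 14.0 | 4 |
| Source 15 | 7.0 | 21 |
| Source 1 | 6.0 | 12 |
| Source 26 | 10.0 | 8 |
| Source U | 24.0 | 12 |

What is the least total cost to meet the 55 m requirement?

Use suppliers in increasing cost order.
Source 1 (6.0): use full 12 — 43 m to go.
Take 21 from Source 15 at 7.0 — need 22 more.
Take 8 from Source 26 at 10.0 — need 14 more.
Take 4 from Source 6 at 14.0 — need 10 more.
Source U at 24.0: take 10 of its 12 — requirement met.
Cost = 12×6.0 + 21×7.0 + 8×10.0 + 4×14.0 + 10×24.0 = 595.

595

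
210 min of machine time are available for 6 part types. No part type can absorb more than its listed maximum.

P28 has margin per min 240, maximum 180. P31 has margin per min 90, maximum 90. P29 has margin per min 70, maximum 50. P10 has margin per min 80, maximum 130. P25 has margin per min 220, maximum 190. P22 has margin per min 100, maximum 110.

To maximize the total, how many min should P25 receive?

Order the part types by margin per min: P28 240 > P25 220 > P22 100 > P31 90 > P10 80 > P29 70.
P28 takes 180 to reach its cap of 180 ; 30 left.
Only 30 left; P25 takes them to reach 30.

30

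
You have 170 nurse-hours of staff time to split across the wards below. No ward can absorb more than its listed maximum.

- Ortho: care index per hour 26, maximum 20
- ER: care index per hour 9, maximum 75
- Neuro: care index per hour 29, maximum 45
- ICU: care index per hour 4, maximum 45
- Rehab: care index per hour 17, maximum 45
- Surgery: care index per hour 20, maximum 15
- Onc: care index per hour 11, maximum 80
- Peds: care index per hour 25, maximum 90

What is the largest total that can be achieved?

Order the wards by care index per hour: Neuro 29 > Ortho 26 > Peds 25 > Surgery 20 > Rehab 17 > Onc 11 > ER 9 > ICU 4.
Neuro: +45 to 45 (cap) — 125 left.
Ortho: +20 to 20 (cap) — 105 left.
Peds: +90 to 90 (cap) — 15 left.
Surgery takes 15 to reach its cap of 15 — 0 left.
Total = 26×20 + 29×45 + 20×15 + 25×90 = 4375.

4375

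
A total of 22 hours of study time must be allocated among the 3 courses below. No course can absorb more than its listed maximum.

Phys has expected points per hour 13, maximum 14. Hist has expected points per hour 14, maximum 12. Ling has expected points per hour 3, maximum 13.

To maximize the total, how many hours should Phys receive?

10

Order the courses by expected points per hour: Hist 14 > Phys 13 > Ling 3.
Hist takes 12 to reach its cap of 12 ; 10 left.
Only 10 left; Phys takes them to reach 10.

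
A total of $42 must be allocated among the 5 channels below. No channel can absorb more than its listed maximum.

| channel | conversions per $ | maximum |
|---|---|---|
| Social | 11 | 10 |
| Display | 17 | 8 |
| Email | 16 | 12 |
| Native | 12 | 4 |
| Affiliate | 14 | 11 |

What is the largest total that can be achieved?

607

Order the channels by conversions per $: Display 17 > Email 16 > Affiliate 14 > Native 12 > Social 11.
Display takes 8 to reach its cap of 8 ; 34 left.
Give Email 12 to hit its cap of 12 ; 22 left.
Give Affiliate 11 to hit its cap of 11 ; 11 left.
Native takes 4 to reach its cap of 4 ; 7 left.
Social has room for 10 but only 7 remain, so it gets 7.
Total = 11×7 + 17×8 + 16×12 + 12×4 + 14×11 = 607.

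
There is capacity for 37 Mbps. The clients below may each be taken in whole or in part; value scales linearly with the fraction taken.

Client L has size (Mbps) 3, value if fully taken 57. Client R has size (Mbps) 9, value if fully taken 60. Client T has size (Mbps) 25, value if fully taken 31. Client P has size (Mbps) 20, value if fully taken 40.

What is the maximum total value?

163.2

Rank by value-to-size ratio: Client L 57/3≈19, Client R 60/9≈6.67, Client P 40/20≈2, Client T 31/25≈1.24.
All 3 Mbps of Client L fit (value 57) — 34 remain.
Client R: take in full, 9 Mbps for value 60 — 25 left.
All 20 Mbps of Client P fit (value 40) — 5 remain.
5 Mbps left: a 5/25 share of Client T gives 31×5/25 = 6.2.
Total value = 163.2.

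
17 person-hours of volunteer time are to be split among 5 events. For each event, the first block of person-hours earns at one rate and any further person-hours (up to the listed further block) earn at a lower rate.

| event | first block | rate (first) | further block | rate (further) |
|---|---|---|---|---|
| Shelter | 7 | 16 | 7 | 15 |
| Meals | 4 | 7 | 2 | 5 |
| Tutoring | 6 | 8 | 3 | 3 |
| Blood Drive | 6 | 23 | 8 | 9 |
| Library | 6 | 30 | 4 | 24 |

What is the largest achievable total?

Treat each block as its own option and order by rate: Library/T1 30 > Library/T2 24 > Blood Drive/T1 23 > Shelter/T1 16 > Shelter/T2 15 > Blood Drive/T2 9 > Tutoring/T1 8 > Meals/T1 7 > Meals/T2 5 > Tutoring/T2 3.
Fill Library T1 block (6 at 30) ; 11 left.
Library/T2 (24): +4 ; 7 left.
Fill Blood Drive T1 block (6 at 23) ; 1 left.
1 remain; put them into Shelter T1 at 16.
Total = 30×6 + 24×4 + 23×6 + 16×1 = 430.

430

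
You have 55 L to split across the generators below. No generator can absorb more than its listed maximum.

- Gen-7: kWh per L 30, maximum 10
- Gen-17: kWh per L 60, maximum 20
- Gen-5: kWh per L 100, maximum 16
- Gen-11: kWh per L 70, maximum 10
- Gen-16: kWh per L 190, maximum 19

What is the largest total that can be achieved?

6510

Highest kWh per L first: Gen-16 190 > Gen-5 100 > Gen-11 70 > Gen-17 60 > Gen-7 30.
Give Gen-16 19 to hit its cap of 19 — 36 left.
Gen-5 takes 16 to reach its cap of 16 — 20 left.
Give Gen-11 10 to hit its cap of 10 — 10 left.
Gen-17 has room for 20 but only 10 remain, so it gets 10.
Total = 60×10 + 100×16 + 70×10 + 190×19 = 6510.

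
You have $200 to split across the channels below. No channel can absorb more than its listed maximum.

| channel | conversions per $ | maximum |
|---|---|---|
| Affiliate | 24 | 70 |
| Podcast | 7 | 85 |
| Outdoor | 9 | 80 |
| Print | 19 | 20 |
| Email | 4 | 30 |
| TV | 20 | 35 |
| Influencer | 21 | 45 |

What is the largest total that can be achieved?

Rank by conversions per $: Affiliate 24 > Influencer 21 > TV 20 > Print 19 > Outdoor 9 > Podcast 7 > Email 4.
Give Affiliate 70 to hit its cap of 70 ; 130 left.
Give Influencer 45 to hit its cap of 45 ; 85 left.
TV: +35 to 35 (cap) ; 50 left.
Give Print 20 to hit its cap of 20 ; 30 left.
Outdoor has room for 80 but only 30 remain, so it gets 30.
Total = 24×70 + 9×30 + 19×20 + 20×35 + 21×45 = 3975.

3975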